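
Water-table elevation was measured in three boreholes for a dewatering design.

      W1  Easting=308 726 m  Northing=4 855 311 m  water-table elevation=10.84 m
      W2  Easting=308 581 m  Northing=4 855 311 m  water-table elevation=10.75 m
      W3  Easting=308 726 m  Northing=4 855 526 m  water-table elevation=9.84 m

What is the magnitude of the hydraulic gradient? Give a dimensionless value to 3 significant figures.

0.00469

∂h/∂x = (10.75 − 10.84) / (308581 − 308726) = +0.0006207
∂h/∂y = (9.84 − 10.84) / (4855526 − 4855311) = -0.004651
|∇h| = √(0.0006207² + -0.004651²) = 0.004692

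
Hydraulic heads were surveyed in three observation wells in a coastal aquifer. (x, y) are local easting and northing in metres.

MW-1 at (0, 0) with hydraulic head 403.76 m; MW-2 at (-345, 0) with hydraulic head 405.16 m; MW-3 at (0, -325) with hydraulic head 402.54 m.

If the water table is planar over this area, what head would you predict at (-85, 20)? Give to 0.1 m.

404.2 m

∂h/∂x = (405.16 − 403.76) / (-345 − 0) = -0.004058
∂h/∂y = (402.54 − 403.76) / (-325 − 0) = +0.003754
h(-85, 20) = 403.76 + (-0.004058)·(-85) + (+0.003754)·(20) = 403.76 +0.345 +0.075 = 404.180 m.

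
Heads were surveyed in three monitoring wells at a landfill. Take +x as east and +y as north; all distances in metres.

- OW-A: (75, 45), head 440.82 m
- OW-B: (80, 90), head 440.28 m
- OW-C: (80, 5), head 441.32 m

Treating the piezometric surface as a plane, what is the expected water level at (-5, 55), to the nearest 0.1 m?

Three-point gradient (reference OW-A): Δ to OW-B = (5, 45, -0.54), Δ to OW-C = (5, -40, +0.50).
∂h/∂x = +0.002118, ∂h/∂y = -0.01224 (det = -425).
h(-5, 55) = 440.82 + (+0.002118)·(-80) + (-0.01224)·(10) = 440.82 -0.169 -0.122 = 440.528 m.

440.5 m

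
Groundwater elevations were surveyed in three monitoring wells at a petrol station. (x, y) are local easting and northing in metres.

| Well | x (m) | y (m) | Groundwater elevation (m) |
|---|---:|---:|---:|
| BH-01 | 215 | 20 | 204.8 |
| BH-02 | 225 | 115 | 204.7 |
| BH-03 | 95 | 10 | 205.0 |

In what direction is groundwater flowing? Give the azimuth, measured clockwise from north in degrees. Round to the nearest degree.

Taking BH-01 as reference: BH-02−BH-01 = (10, 95, -0.1); BH-03−BH-01 = (-120, -10, +0.2).
Determinant of the coordinate differences = 10·(-10) − (-120)·95 = 11300.
∂h/∂x = [(-0.1)·(-10) − (+0.2)·95] / 11300 = -0.001593
∂h/∂y = [10·(+0.2) − (-120)·(-0.1)] / 11300 = -0.0008850
Flow direction (−∇h) has components (+0.001593 E, +0.0008850 N).
Azimuth = atan2(E, N) = atan2(+0.001593, +0.0008850) = 60.9° ≈ 061°.

061°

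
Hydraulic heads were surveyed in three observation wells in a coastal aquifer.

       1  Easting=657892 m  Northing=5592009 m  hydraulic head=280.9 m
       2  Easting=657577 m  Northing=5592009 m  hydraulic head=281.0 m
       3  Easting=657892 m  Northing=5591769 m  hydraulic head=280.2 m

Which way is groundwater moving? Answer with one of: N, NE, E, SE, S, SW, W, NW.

∂h/∂x = (281.0 − 280.9) / (657577 − 657892) = -0.0003175
∂h/∂y = (280.2 − 280.9) / (5591769 − 5592009) = +0.002917
Flow = −∇h = (+0.0003175 east, -0.002917 north), which points south.

S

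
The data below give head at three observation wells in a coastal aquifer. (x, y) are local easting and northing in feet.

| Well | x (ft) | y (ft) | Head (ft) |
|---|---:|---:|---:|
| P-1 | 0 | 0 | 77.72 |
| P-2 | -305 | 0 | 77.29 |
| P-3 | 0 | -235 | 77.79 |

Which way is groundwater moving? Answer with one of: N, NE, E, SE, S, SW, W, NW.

W

∂h/∂x = (77.29 − 77.72) / (-305 − 0) = +0.001410
∂h/∂y = (77.79 − 77.72) / (-235 − 0) = -0.0002979
Flow = −∇h = (-0.001410 east, +0.0002979 north), which points west.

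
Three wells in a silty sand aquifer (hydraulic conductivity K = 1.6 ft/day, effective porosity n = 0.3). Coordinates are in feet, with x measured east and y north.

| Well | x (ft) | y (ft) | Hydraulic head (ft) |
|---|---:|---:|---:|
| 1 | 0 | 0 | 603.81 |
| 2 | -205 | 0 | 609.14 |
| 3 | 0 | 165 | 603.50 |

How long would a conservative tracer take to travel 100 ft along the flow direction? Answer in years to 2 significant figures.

2.0 years

∂h/∂x = (609.14 − 603.81) / (-205 − 0) = -0.02600
∂h/∂y = (603.50 − 603.81) / (165 − 0) = -0.001879
|∇h| = √(-0.02600² + -0.001879²) = 0.02607
Seepage velocity v = K·i/n = 1.6 × 0.02607 / 0.3 = 0.139 ft/day.
t = 100 / 0.139 = 719.4 days = 1.97 years.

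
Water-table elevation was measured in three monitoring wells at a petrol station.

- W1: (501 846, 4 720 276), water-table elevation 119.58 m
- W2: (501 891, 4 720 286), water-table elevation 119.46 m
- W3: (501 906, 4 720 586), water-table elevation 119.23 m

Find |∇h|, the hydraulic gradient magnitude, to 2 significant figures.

0.0026

With h = a·x + b·y + c and W1 as origin, the differences give:
  45·a + 10·b = -0.12
  60·a + 310·b = -0.35
Eliminate b (×310 and ×10, subtract): 13350·a = -33.700 → a = ∂h/∂x = -0.002524
Back-substitute: b = ∂h/∂y = -0.0006404.
|∇h| = √(-0.002524² + -0.0006404²) = 0.002604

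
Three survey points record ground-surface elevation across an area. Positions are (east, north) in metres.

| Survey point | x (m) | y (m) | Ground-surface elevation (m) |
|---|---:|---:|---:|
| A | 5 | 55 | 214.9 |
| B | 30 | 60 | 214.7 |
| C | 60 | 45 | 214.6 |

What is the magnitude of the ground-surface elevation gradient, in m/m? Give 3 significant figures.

Differences from A: to B (Δx, Δy, Δh) = (25, 5, -0.2); to C = (55, -10, -0.3).
Determinant of the coordinate differences = 25·(-10) − 55·5 = -525.
∂z/∂x = [(-0.2)·(-10) − (-0.3)·5] / -525 = -0.006667
∂z/∂y = [25·(-0.3) − 55·(-0.2)] / -525 = -0.006667
|∇f| = √(-0.006667² + -0.006667²) = 0.009429 m/m

0.00943 m/m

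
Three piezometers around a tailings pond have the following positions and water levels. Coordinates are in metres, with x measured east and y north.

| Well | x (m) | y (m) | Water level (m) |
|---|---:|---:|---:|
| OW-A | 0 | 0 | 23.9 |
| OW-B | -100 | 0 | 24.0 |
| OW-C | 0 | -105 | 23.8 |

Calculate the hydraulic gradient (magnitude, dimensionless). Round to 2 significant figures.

∂h/∂x = (24.0 − 23.9) / (-100 − 0) = -0.001000
∂h/∂y = (23.8 − 23.9) / (-105 − 0) = +0.0009524
|∇h| = √(-0.001000² + 0.0009524²) = 0.001381

0.0014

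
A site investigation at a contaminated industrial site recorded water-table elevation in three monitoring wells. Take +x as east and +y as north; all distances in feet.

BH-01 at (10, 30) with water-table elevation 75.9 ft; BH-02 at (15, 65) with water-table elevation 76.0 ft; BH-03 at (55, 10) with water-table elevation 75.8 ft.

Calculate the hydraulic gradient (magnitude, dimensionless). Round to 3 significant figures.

Differences from BH-01: to BH-02 (Δx, Δy, Δh) = (5, 35, +0.1); to BH-03 = (45, -20, -0.1).
Determinant of the coordinate differences = 5·(-20) − 45·35 = -1675.
∂h/∂x = [(+0.1)·(-20) − (-0.1)·35] / -1675 = -0.0008955
∂h/∂y = [5·(-0.1) − 45·(+0.1)] / -1675 = +0.002985
|∇h| = √(-0.0008955² + 0.002985²) = 0.003116

0.00312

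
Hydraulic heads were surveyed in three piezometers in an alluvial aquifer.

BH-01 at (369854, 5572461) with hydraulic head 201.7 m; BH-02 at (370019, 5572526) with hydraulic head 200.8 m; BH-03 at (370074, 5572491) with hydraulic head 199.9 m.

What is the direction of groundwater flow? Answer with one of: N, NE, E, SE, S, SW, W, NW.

Taking BH-01 as reference: BH-02−BH-01 = (165, 65, -0.9); BH-03−BH-01 = (220, 30, -1.8).
Solve a·Δx + b·Δy = Δh: det = 165·30 − 220·65 = -9350.
∂h/∂x = [(-0.9)·30 − (-1.8)·65] / -9350 = -0.009626
∂h/∂y = [165·(-1.8) − 220·(-0.9)] / -9350 = +0.01059
Flow = −∇h = (+0.009626 east, -0.01059 north), which points southeast.

SE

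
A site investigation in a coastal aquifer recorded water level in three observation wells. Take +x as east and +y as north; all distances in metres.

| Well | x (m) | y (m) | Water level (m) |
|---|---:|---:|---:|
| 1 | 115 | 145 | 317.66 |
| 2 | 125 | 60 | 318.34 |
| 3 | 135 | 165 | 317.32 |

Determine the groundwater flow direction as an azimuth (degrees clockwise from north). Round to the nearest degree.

Three-point gradient (reference 1): Δ to 2 = (10, -85, +0.68), Δ to 3 = (20, 20, -0.34).
∂h/∂x = -0.008053, ∂h/∂y = -0.008947 (det = 1900).
Flow direction (−∇h) has components (+0.008053 E, +0.008947 N).
Azimuth = atan2(E, N) = atan2(+0.008053, +0.008947) = 42.0° ≈ 042°.

042°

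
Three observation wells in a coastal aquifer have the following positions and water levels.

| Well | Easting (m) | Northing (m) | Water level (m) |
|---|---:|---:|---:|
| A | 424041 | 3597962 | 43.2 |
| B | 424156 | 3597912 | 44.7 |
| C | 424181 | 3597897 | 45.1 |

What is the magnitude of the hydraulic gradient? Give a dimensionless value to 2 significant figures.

Differences from A: to B (Δx, Δy, Δh) = (115, -50, +1.5); to C = (140, -65, +1.9).
Solve a·Δx + b·Δy = Δh: det = 115·(-65) − 140·(-50) = -475.
∂h/∂x = [(+1.5)·(-65) − (+1.9)·(-50)] / -475 = +0.005263
∂h/∂y = [115·(+1.9) − 140·(+1.5)] / -475 = -0.01789
|∇h| = √(0.005263² + -0.01789²) = 0.01865

0.019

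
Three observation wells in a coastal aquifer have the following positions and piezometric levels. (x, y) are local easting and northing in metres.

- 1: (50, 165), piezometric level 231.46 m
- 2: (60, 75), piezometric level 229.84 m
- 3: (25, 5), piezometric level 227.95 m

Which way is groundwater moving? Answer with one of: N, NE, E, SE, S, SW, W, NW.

With h = a·x + b·y + c and 1 as origin, the differences give:
  10·a + (-90)·b = -1.62
  (-25)·a + (-160)·b = -3.51
Eliminate b (×(-160) and ×(-90), subtract): -3850·a = -56.700 → a = ∂h/∂x = +0.01473
Back-substitute: b = ∂h/∂y = +0.01964.
Flow = −∇h = (-0.01473 east, -0.01964 north), which points southwest.

SW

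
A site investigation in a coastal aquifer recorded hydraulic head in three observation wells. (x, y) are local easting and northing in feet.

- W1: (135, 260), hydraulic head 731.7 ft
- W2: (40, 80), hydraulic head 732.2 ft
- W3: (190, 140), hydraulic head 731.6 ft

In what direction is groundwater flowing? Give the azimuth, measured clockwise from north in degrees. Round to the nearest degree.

Three-point gradient (reference W1): Δ to W2 = (-95, -180, +0.5), Δ to W3 = (55, -120, -0.1).
∂h/∂x = -0.003662, ∂h/∂y = -0.0008451 (det = 21300).
Flow direction (−∇h) has components (+0.003662 E, +0.0008451 N).
Azimuth = atan2(E, N) = atan2(+0.003662, +0.0008451) = 77.0° ≈ 077°.

077°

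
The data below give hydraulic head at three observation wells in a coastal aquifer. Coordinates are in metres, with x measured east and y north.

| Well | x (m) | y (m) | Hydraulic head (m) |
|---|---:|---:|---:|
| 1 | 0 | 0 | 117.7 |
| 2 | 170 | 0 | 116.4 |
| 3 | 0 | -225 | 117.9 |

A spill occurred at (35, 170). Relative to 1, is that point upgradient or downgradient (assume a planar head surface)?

∂h/∂x = (116.4 − 117.7) / (170 − 0) = -0.007647
∂h/∂y = (117.9 − 117.7) / (-225 − 0) = -0.0008889
Head at (35, 170) = 117.7 + (-0.007647)·(35) + (-0.0008889)·(170) = 117.28 m.
That is lower than the 117.7 m at 1, so the point is downgradient.

downgradient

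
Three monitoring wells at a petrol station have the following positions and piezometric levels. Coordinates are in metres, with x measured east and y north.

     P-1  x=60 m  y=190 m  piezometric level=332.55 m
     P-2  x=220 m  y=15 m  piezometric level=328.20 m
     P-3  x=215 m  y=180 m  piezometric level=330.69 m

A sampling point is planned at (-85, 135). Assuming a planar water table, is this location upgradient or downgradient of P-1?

With h = a·x + b·y + c and P-1 as origin, the differences give:
  160·a + (-175)·b = -4.35
  155·a + (-10)·b = -1.86
Eliminate b (×(-10) and ×(-175), subtract): 25525·a = -282.000 → a = ∂h/∂x = -0.01105
Back-substitute: b = ∂h/∂y = +0.01476.
Head at (-85, 135) = 332.55 + (-0.01105)·(-145) + (+0.01476)·(-55) = 333.34 m.
That is higher than the 332.55 m at P-1, so the point is upgradient.

upgradient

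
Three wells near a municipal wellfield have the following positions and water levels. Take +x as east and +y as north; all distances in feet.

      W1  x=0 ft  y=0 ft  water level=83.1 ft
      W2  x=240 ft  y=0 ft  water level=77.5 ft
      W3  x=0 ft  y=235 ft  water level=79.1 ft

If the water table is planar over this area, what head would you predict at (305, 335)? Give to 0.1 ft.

∂h/∂x = (77.5 − 83.1) / (240 − 0) = -0.02333
∂h/∂y = (79.1 − 83.1) / (235 − 0) = -0.01702
h(305, 335) = 83.1 + (-0.02333)·(305) + (-0.01702)·(335) = 83.1 -7.117 -5.702 = 70.281 ft.

70.3 ft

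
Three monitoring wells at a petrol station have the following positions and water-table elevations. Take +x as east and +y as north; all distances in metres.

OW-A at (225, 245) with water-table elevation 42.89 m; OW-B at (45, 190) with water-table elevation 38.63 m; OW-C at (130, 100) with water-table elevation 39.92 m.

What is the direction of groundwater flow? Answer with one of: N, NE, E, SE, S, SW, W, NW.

Differences from OW-A: to OW-B (Δx, Δy, Δh) = (-180, -55, -4.26); to OW-C = (-95, -145, -2.97).
Determinant of the coordinate differences = (-180)·(-145) − (-95)·(-55) = 20875.
∂h/∂x = [(-4.26)·(-145) − (-2.97)·(-55)] / 20875 = +0.02177
∂h/∂y = [(-180)·(-2.97) − (-95)·(-4.26)] / 20875 = +0.006223
Flow = −∇h = (-0.02177 east, -0.006223 north), which points west.

W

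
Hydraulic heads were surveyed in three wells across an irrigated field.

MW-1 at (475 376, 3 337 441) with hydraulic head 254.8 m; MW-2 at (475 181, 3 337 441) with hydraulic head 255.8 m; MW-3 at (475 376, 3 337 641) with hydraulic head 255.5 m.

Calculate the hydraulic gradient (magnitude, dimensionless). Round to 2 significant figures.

∂h/∂x = (255.8 − 254.8) / (475181 − 475376) = -0.005128
∂h/∂y = (255.5 − 254.8) / (3337641 − 3337441) = +0.003500
|∇h| = √(-0.005128² + 0.003500²) = 0.006209

0.0062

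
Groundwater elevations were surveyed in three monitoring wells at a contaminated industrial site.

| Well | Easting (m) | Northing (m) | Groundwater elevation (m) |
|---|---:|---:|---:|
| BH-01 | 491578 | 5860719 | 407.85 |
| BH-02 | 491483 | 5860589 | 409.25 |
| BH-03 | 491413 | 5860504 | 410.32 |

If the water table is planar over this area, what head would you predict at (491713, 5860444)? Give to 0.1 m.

404.2 m

Taking BH-01 as reference: BH-02−BH-01 = (-95, -130, +1.40); BH-03−BH-01 = (-165, -215, +2.47).
Determinant of the coordinate differences = (-95)·(-215) − (-165)·(-130) = -1025.
∂h/∂x = [(+1.40)·(-215) − (+2.47)·(-130)] / -1025 = -0.01961
∂h/∂y = [(-95)·(+2.47) − (-165)·(+1.40)] / -1025 = +0.003561
h(491713, 5860444) = 407.85 + (-0.01961)·(135) + (+0.003561)·(-275) = 407.85 -2.647 -0.979 = 404.223 m.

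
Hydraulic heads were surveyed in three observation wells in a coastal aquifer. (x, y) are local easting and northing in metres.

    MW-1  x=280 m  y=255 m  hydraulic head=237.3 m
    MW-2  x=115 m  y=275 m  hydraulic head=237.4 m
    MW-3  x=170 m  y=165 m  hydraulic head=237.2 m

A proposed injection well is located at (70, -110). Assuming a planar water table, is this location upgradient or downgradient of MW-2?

downgradient

Three-point gradient (reference MW-1): Δ to MW-2 = (-165, 20, +0.1), Δ to MW-3 = (-110, -90, -0.1).
∂h/∂x = -0.0004106, ∂h/∂y = +0.001613 (det = 17050).
Head at (70, -110) = 237.3 + (-0.0004106)·(-210) + (+0.001613)·(-365) = 236.80 m.
That is lower than the 237.4 m at MW-2, so the point is downgradient.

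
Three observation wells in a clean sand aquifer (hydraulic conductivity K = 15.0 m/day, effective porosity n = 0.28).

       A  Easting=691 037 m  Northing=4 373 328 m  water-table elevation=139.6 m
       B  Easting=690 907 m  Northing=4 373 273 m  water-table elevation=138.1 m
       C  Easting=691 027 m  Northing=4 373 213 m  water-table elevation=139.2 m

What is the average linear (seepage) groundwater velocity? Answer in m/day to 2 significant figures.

With h = a·x + b·y + c and A as origin, the differences give:
  (-130)·a + (-55)·b = -1.5
  (-10)·a + (-115)·b = -0.4
Eliminate b (×(-115) and ×(-55), subtract): 14400·a = 150.50 → a = ∂h/∂x = +0.01045
Back-substitute: b = ∂h/∂y = +0.002569.
|∇h| = √(0.01045² + 0.002569²) = 0.01076
Seepage velocity v = K·i/n = 15.0 × 0.01076 / 0.28 = 0.5764 m/day.

0.58 m/day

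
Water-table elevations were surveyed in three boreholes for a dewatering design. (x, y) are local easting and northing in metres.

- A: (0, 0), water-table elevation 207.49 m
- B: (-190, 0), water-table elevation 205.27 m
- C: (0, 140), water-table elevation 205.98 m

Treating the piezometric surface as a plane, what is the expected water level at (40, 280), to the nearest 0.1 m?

∂h/∂x = (205.27 − 207.49) / (-190 − 0) = +0.01168
∂h/∂y = (205.98 − 207.49) / (140 − 0) = -0.01079
h(40, 280) = 207.49 + (+0.01168)·(40) + (-0.01079)·(280) = 207.49 +0.467 -3.020 = 204.937 m.

204.9 m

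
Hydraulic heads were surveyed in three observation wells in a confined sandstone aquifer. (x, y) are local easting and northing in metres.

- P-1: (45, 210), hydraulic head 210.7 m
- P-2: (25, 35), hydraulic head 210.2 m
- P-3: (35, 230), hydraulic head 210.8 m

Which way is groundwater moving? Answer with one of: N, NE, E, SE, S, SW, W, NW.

Three-point gradient (reference P-1): Δ to P-2 = (-20, -175, -0.5), Δ to P-3 = (-10, 20, +0.1).
∂h/∂x = -0.003488, ∂h/∂y = +0.003256 (det = -2150).
Flow = −∇h = (+0.003488 east, -0.003256 north), which points southeast.

SE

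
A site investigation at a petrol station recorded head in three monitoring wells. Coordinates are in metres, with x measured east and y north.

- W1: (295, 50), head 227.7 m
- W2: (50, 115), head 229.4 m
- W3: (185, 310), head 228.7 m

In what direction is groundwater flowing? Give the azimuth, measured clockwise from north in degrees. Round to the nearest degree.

099°

Differences from W1: to W2 (Δx, Δy, Δh) = (-245, 65, +1.7); to W3 = (-110, 260, +1.0).
Solve a·Δx + b·Δy = Δh: det = (-245)·260 − (-110)·65 = -56550.
∂h/∂x = [(+1.7)·260 − (+1.0)·65] / -56550 = -0.006667
∂h/∂y = [(-245)·(+1.0) − (-110)·(+1.7)] / -56550 = +0.001026
Flow direction (−∇h) has components (+0.006667 E, -0.001026 N).
Azimuth = atan2(E, N) = atan2(+0.006667, -0.001026) = 98.7° ≈ 099°.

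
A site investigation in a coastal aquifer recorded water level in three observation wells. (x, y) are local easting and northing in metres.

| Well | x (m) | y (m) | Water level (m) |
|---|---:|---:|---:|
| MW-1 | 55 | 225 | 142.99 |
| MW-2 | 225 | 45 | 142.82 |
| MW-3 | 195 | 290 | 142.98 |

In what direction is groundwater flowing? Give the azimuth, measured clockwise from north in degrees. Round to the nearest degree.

150°

Taking MW-1 as reference: MW-2−MW-1 = (170, -180, -0.17); MW-3−MW-1 = (140, 65, -0.01).
Solve a·Δx + b·Δy = Δh: det = 170·65 − 140·(-180) = 36250.
∂h/∂x = [(-0.17)·65 − (-0.01)·(-180)] / 36250 = -0.0003545
∂h/∂y = [170·(-0.01) − 140·(-0.17)] / 36250 = +0.0006097
Flow direction (−∇h) has components (+0.0003545 E, -0.0006097 N).
Azimuth = atan2(E, N) = atan2(+0.0003545, -0.0006097) = 149.8° ≈ 150°.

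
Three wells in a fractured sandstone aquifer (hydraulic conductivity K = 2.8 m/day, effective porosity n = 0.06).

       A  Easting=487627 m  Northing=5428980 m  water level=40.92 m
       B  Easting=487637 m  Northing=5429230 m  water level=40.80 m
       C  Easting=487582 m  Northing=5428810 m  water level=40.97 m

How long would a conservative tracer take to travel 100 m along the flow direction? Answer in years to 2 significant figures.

Three-point gradient (reference A): Δ to B = (10, 250, -0.12), Δ to C = (-45, -170, +0.05).
∂h/∂x = +0.0008272, ∂h/∂y = -0.0005131 (det = 9550).
|∇h| = √(0.0008272² + -0.0005131²) = 0.0009734
Seepage velocity v = K·i/n = 2.8 × 0.0009734 / 0.06 = 0.04543 m/day.
t = 100 / 0.04543 = 2201 days = 6.03 years.

6.0 years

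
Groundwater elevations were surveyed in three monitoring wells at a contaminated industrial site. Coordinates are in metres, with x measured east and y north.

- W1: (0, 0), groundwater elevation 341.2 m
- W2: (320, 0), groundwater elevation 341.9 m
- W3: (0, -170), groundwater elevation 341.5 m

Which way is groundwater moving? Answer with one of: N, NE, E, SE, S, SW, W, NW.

NW

∂h/∂x = (341.9 − 341.2) / (320 − 0) = +0.002187
∂h/∂y = (341.5 − 341.2) / (-170 − 0) = -0.001765
Flow = −∇h = (-0.002187 east, +0.001765 north), which points northwest.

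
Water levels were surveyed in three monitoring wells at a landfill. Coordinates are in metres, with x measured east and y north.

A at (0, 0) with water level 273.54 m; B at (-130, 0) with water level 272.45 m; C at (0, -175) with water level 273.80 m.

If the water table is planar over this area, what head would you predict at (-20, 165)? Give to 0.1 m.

∂h/∂x = (272.45 − 273.54) / (-130 − 0) = +0.008385
∂h/∂y = (273.80 − 273.54) / (-175 − 0) = -0.001486
h(-20, 165) = 273.54 + (+0.008385)·(-20) + (-0.001486)·(165) = 273.54 -0.168 -0.245 = 273.127 m.

273.1 m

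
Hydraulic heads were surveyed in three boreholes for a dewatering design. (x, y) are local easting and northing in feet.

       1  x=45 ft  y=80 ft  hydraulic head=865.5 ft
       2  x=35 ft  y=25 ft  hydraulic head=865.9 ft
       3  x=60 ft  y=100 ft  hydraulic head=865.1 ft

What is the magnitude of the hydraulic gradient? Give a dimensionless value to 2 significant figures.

0.023

With h = a·x + b·y + c and 1 as origin, the differences give:
  (-10)·a + (-55)·b = +0.4
  15·a + 20·b = -0.4
Eliminate b (×20 and ×(-55), subtract): 625·a = -14.00 → a = ∂h/∂x = -0.02240
Back-substitute: b = ∂h/∂y = -0.003200.
|∇h| = √(-0.02240² + -0.003200²) = 0.02263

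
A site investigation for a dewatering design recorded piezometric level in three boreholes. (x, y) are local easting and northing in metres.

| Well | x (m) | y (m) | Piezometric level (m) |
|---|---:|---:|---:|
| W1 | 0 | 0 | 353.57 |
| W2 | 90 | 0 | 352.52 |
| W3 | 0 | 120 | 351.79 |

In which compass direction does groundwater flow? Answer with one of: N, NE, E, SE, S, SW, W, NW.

∂h/∂x = (352.52 − 353.57) / (90 − 0) = -0.01167
∂h/∂y = (351.79 − 353.57) / (120 − 0) = -0.01483
Flow = −∇h = (+0.01167 east, +0.01483 north), which points northeast.

NE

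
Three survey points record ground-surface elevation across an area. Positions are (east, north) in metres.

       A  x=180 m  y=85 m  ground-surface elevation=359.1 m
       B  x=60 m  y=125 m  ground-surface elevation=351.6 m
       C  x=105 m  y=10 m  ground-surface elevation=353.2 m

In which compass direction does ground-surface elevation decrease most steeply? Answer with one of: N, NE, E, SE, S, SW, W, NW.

W

Differences from A: to B (Δx, Δy, Δh) = (-120, 40, -7.5); to C = (-75, -75, -5.9).
Determinant of the coordinate differences = (-120)·(-75) − (-75)·40 = 12000.
∂z/∂x = [(-7.5)·(-75) − (-5.9)·40] / 12000 = +0.06654
∂z/∂y = [(-120)·(-5.9) − (-75)·(-7.5)] / 12000 = +0.01213
Steepest decrease is along −∇f = (-0.06654 E, -0.01213 N) → west.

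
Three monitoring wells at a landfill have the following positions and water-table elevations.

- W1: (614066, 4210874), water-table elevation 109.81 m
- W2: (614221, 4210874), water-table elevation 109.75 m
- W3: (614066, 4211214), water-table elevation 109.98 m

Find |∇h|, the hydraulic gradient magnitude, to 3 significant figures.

∂h/∂x = (109.75 − 109.81) / (614221 − 614066) = -0.0003871
∂h/∂y = (109.98 − 109.81) / (4211214 − 4210874) = +0.0005000
|∇h| = √(-0.0003871² + 0.0005000²) = 0.0006323

0.000632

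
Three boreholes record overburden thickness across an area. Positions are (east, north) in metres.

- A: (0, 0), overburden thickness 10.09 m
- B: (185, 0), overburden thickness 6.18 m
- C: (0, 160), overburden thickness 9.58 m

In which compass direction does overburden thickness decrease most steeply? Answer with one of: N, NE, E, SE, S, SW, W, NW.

∂d/∂x = (6.18 − 10.09) / (185 − 0) = -0.02114
∂d/∂y = (9.58 − 10.09) / (160 − 0) = -0.003187
Steepest decrease is along −∇f = (+0.02114 E, +0.003187 N) → east.

E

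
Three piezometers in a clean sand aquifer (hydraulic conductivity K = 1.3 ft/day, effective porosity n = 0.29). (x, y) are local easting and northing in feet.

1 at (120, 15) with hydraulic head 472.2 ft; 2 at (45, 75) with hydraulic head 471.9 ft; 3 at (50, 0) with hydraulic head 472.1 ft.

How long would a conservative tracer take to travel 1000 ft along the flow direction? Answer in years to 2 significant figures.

Differences from 1: to 2 (Δx, Δy, Δh) = (-75, 60, -0.3); to 3 = (-70, -15, -0.1).
Solve a·Δx + b·Δy = Δh: det = (-75)·(-15) − (-70)·60 = 5325.
∂h/∂x = [(-0.3)·(-15) − (-0.1)·60] / 5325 = +0.001972
∂h/∂y = [(-75)·(-0.1) − (-70)·(-0.3)] / 5325 = -0.002535
|∇h| = √(0.001972² + -0.002535²) = 0.003212
Seepage velocity v = K·i/n = 1.3 × 0.003212 / 0.29 = 0.0144 ft/day.
t = 1000 / 0.0144 = 6.944e+04 days = 190 years.

190 years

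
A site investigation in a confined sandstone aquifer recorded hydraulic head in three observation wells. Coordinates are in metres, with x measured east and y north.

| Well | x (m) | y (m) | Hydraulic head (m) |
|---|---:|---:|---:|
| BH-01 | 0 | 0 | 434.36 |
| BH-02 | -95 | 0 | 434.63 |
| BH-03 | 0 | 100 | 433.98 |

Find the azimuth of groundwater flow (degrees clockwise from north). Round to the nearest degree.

∂h/∂x = (434.63 − 434.36) / (-95 − 0) = -0.002842
∂h/∂y = (433.98 − 434.36) / (100 − 0) = -0.003800
Flow direction (−∇h) has components (+0.002842 E, +0.003800 N).
Azimuth = atan2(E, N) = atan2(+0.002842, +0.003800) = 36.8° ≈ 037°.

037°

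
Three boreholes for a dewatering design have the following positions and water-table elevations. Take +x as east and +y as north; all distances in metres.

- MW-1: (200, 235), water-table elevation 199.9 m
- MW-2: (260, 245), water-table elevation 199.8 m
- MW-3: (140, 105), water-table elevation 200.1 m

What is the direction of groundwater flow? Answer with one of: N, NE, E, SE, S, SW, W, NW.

NE

Differences from MW-1: to MW-2 (Δx, Δy, Δh) = (60, 10, -0.1); to MW-3 = (-60, -130, +0.2).
Solve a·Δx + b·Δy = Δh: det = 60·(-130) − (-60)·10 = -7200.
∂h/∂x = [(-0.1)·(-130) − (+0.2)·10] / -7200 = -0.001528
∂h/∂y = [60·(+0.2) − (-60)·(-0.1)] / -7200 = -0.0008333
Flow = −∇h = (+0.001528 east, +0.0008333 north), which points northeast.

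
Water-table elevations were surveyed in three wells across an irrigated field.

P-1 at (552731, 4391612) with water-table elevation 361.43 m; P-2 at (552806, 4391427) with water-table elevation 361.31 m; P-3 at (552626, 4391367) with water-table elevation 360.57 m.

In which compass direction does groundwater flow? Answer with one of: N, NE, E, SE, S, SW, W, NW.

SW

Differences from P-1: to P-2 (Δx, Δy, Δh) = (75, -185, -0.12); to P-3 = (-105, -245, -0.86).
Determinant of the coordinate differences = 75·(-245) − (-105)·(-185) = -37800.
∂h/∂x = [(-0.12)·(-245) − (-0.86)·(-185)] / -37800 = +0.003431
∂h/∂y = [75·(-0.86) − (-105)·(-0.12)] / -37800 = +0.002040
Flow = −∇h = (-0.003431 east, -0.002040 north), which points southwest.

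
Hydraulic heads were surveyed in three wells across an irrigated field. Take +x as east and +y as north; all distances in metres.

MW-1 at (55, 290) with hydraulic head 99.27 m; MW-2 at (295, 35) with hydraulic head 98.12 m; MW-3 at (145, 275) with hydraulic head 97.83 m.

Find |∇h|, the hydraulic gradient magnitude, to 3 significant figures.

Taking MW-1 as reference: MW-2−MW-1 = (240, -255, -1.15); MW-3−MW-1 = (90, -15, -1.44).
Determinant of the coordinate differences = 240·(-15) − 90·(-255) = 19350.
∂h/∂x = [(-1.15)·(-15) − (-1.44)·(-255)] / 19350 = -0.01809
∂h/∂y = [240·(-1.44) − 90·(-1.15)] / 19350 = -0.01251
|∇h| = √(-0.01809² + -0.01251²) = 0.02199

0.0220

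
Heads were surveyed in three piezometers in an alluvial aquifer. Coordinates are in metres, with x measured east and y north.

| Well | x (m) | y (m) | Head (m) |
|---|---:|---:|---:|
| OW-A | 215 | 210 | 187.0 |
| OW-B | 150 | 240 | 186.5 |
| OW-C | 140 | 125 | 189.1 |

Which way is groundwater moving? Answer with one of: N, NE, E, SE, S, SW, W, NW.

Taking OW-A as reference: OW-B−OW-A = (-65, 30, -0.5); OW-C−OW-A = (-75, -85, +2.1).
Determinant of the coordinate differences = (-65)·(-85) − (-75)·30 = 7775.
∂h/∂x = [(-0.5)·(-85) − (+2.1)·30] / 7775 = -0.002637
∂h/∂y = [(-65)·(+2.1) − (-75)·(-0.5)] / 7775 = -0.02238
Flow = −∇h = (+0.002637 east, +0.02238 north), which points north.

N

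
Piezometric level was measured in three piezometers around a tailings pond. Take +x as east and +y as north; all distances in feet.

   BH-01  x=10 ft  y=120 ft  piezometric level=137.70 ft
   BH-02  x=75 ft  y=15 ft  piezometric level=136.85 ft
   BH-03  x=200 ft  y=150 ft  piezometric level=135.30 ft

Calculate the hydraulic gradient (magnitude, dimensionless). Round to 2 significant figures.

Differences from BH-01: to BH-02 (Δx, Δy, Δh) = (65, -105, -0.85); to BH-03 = (190, 30, -2.40).
Solve a·Δx + b·Δy = Δh: det = 65·30 − 190·(-105) = 21900.
∂h/∂x = [(-0.85)·30 − (-2.40)·(-105)] / 21900 = -0.01267
∂h/∂y = [65·(-2.40) − 190·(-0.85)] / 21900 = +0.0002511
|∇h| = √(-0.01267² + 0.0002511²) = 0.01267

0.013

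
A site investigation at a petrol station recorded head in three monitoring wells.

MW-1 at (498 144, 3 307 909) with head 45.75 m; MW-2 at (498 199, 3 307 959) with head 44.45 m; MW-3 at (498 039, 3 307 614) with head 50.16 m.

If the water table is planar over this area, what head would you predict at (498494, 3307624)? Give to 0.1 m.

43.3 m

Three-point gradient (reference MW-1): Δ to MW-2 = (55, 50, -1.30), Δ to MW-3 = (-105, -295, +4.41).
∂h/∂x = -0.01485, ∂h/∂y = -0.009663 (det = -10975).
h(498494, 3307624) = 45.75 + (-0.01485)·(350) + (-0.009663)·(-285) = 45.75 -5.198 +2.754 = 43.306 m.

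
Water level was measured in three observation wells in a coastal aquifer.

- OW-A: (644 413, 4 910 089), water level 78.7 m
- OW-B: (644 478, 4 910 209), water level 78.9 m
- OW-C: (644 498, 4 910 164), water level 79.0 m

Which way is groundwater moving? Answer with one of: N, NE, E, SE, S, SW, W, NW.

W

Differences from OW-A: to OW-B (Δx, Δy, Δh) = (65, 120, +0.2); to OW-C = (85, 75, +0.3).
Determinant of the coordinate differences = 65·75 − 85·120 = -5325.
∂h/∂x = [(+0.2)·75 − (+0.3)·120] / -5325 = +0.003944
∂h/∂y = [65·(+0.3) − 85·(+0.2)] / -5325 = -0.0004695
Flow = −∇h = (-0.003944 east, +0.0004695 north), which points west.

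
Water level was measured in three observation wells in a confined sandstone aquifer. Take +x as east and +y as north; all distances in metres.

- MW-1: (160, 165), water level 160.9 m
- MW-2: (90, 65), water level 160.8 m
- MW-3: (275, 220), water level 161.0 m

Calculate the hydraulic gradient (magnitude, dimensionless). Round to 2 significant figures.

Differences from MW-1: to MW-2 (Δx, Δy, Δh) = (-70, -100, -0.1); to MW-3 = (115, 55, +0.1).
Solve a·Δx + b·Δy = Δh: det = (-70)·55 − 115·(-100) = 7650.
∂h/∂x = [(-0.1)·55 − (+0.1)·(-100)] / 7650 = +0.0005882
∂h/∂y = [(-70)·(+0.1) − 115·(-0.1)] / 7650 = +0.0005882
|∇h| = √(0.0005882² + 0.0005882²) = 0.0008318

0.00083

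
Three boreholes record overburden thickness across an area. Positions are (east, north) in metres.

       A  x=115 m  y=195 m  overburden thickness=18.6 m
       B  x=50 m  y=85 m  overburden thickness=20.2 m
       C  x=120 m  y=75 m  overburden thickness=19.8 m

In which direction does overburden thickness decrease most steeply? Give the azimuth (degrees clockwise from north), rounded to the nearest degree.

035°

Differences from A: to B (Δx, Δy, Δh) = (-65, -110, +1.6); to C = (5, -120, +1.2).
Determinant of the coordinate differences = (-65)·(-120) − 5·(-110) = 8350.
∂d/∂x = [(+1.6)·(-120) − (+1.2)·(-110)] / 8350 = -0.007186
∂d/∂y = [(-65)·(+1.2) − 5·(+1.6)] / 8350 = -0.01030
Steepest decrease is along −∇f: components (+0.007186 E, +0.01030 N).
Azimuth = atan2(+0.007186, +0.01030) = 34.9° ≈ 035°.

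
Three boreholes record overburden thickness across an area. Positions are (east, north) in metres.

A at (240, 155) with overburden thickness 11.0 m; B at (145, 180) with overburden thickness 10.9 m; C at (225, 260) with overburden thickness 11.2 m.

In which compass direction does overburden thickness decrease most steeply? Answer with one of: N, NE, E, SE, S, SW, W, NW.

SW

Differences from A: to B (Δx, Δy, Δh) = (-95, 25, -0.1); to C = (-15, 105, +0.2).
Solve a·Δx + b·Δy = Δd: det = (-95)·105 − (-15)·25 = -9600.
∂d/∂x = [(-0.1)·105 − (+0.2)·25] / -9600 = +0.001615
∂d/∂y = [(-95)·(+0.2) − (-15)·(-0.1)] / -9600 = +0.002135
Steepest decrease is along −∇f = (-0.001615 E, -0.002135 N) → southwest.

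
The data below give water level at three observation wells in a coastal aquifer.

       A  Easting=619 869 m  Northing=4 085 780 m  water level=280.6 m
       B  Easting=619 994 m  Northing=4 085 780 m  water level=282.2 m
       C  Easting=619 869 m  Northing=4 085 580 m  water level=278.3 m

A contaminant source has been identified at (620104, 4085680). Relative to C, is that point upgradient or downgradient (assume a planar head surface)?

∂h/∂x = (282.2 − 280.6) / (619994 − 619869) = +0.01280
∂h/∂y = (278.3 − 280.6) / (4085580 − 4085780) = +0.01150
Head at (620104, 4085680) = 280.6 + (+0.01280)·(235) + (+0.01150)·(-100) = 282.46 m.
That is higher than the 278.3 m at C, so the point is upgradient.

upgradient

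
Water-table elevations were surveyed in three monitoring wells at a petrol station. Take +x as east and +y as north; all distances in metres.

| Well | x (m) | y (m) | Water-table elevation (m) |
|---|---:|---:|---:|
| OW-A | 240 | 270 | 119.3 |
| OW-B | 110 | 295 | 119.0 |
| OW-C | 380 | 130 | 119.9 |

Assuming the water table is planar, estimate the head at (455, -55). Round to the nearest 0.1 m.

With h = a·x + b·y + c and OW-A as origin, the differences give:
  (-130)·a + 25·b = -0.3
  140·a + (-140)·b = +0.6
Eliminate b (×(-140) and ×25, subtract): 14700·a = 27.00 → a = ∂h/∂x = +0.001837
Back-substitute: b = ∂h/∂y = -0.002449.
h(455, -55) = 119.3 + (+0.001837)·(215) + (-0.002449)·(-325) = 119.3 +0.395 +0.796 = 120.491 m.

120.5 m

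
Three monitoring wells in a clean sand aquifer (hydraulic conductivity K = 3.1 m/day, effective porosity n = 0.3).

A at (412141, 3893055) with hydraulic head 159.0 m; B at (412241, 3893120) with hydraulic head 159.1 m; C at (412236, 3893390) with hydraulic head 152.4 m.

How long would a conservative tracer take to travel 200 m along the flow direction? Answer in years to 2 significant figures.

1.8 years

Differences from A: to B (Δx, Δy, Δh) = (100, 65, +0.1); to C = (95, 335, -6.6).
Determinant of the coordinate differences = 100·335 − 95·65 = 27325.
∂h/∂x = [(+0.1)·335 − (-6.6)·65] / 27325 = +0.01693
∂h/∂y = [100·(-6.6) − 95·(+0.1)] / 27325 = -0.02450
|∇h| = √(0.01693² + -0.02450²) = 0.02978
Seepage velocity v = K·i/n = 3.1 × 0.02978 / 0.3 = 0.3077 m/day.
t = 200 / 0.3077 = 650 days = 1.78 years.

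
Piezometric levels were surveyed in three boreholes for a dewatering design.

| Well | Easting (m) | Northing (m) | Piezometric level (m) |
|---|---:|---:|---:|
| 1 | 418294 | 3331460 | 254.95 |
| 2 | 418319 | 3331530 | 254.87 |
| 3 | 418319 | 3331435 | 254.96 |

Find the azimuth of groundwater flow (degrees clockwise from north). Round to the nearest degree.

030°

With h = a·x + b·y + c and 1 as origin, the differences give:
  25·a + 70·b = -0.08
  25·a + (-25)·b = +0.01
Eliminate b (×(-25) and ×70, subtract): -2375·a = 1.300 → a = ∂h/∂x = -0.0005474
Back-substitute: b = ∂h/∂y = -0.0009474.
Flow direction (−∇h) has components (+0.0005474 E, +0.0009474 N).
Azimuth = atan2(E, N) = atan2(+0.0005474, +0.0009474) = 30.0° ≈ 030°.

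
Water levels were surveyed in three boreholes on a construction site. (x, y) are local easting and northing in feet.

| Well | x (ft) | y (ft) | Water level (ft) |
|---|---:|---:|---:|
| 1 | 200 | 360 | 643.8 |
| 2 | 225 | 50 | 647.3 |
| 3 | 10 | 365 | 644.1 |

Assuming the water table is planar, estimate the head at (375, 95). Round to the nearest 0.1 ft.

646.5 ft

With h = a·x + b·y + c and 1 as origin, the differences give:
  25·a + (-310)·b = +3.5
  (-190)·a + 5·b = +0.3
Eliminate b (×5 and ×(-310), subtract): -58775·a = 110.50 → a = ∂h/∂x = -0.001880
Back-substitute: b = ∂h/∂y = -0.01144.
h(375, 95) = 643.8 + (-0.001880)·(175) + (-0.01144)·(-265) = 643.8 -0.329 +3.032 = 646.503 ft.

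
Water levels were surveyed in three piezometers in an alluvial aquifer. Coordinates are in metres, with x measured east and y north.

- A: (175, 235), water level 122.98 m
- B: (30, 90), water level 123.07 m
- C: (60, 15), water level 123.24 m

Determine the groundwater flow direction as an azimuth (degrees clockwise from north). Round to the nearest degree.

327°

Differences from A: to B (Δx, Δy, Δh) = (-145, -145, +0.09); to C = (-115, -220, +0.26).
Determinant of the coordinate differences = (-145)·(-220) − (-115)·(-145) = 15225.
∂h/∂x = [(+0.09)·(-220) − (+0.26)·(-145)] / 15225 = +0.001176
∂h/∂y = [(-145)·(+0.26) − (-115)·(+0.09)] / 15225 = -0.001796
Flow direction (−∇h) has components (-0.001176 E, +0.001796 N).
Azimuth = atan2(E, N) = atan2(-0.001176, +0.001796) = 326.8° ≈ 327°.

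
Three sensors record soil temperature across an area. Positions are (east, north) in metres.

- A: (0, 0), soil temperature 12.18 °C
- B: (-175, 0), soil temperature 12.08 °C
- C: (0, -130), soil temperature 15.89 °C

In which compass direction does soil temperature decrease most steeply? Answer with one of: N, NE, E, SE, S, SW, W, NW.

∂T/∂x = (12.08 − 12.18) / (-175 − 0) = +0.0005714
∂T/∂y = (15.89 − 12.18) / (-130 − 0) = -0.02854
Steepest decrease is along −∇f = (-0.0005714 E, +0.02854 N) → north.

N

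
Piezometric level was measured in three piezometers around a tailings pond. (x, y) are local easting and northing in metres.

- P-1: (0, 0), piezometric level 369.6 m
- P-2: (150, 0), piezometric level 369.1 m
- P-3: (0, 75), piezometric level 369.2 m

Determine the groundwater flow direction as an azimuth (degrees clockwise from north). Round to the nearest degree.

032°

∂h/∂x = (369.1 − 369.6) / (150 − 0) = -0.003333
∂h/∂y = (369.2 − 369.6) / (75 − 0) = -0.005333
Flow direction (−∇h) has components (+0.003333 E, +0.005333 N).
Azimuth = atan2(E, N) = atan2(+0.003333, +0.005333) = 32.0° ≈ 032°.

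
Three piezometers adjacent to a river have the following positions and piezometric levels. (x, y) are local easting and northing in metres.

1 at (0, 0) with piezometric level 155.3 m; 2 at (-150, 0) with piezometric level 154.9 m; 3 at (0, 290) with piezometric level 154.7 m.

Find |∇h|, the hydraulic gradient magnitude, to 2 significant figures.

∂h/∂x = (154.9 − 155.3) / (-150 − 0) = +0.002667
∂h/∂y = (154.7 − 155.3) / (290 − 0) = -0.002069
|∇h| = √(0.002667² + -0.002069²) = 0.003375

0.0034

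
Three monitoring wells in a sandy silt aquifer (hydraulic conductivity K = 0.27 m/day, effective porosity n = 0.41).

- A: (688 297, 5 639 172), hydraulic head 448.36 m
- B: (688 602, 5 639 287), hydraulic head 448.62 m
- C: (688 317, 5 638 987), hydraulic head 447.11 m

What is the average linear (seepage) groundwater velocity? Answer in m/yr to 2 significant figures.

Taking A as reference: B−A = (305, 115, +0.26); C−A = (20, -185, -1.25).
Solve a·Δx + b·Δy = Δh: det = 305·(-185) − 20·115 = -58725.
∂h/∂x = [(+0.26)·(-185) − (-1.25)·115] / -58725 = -0.001629
∂h/∂y = [305·(-1.25) − 20·(+0.26)] / -58725 = +0.006581
|∇h| = √(-0.001629² + 0.006581²) = 0.00678
Seepage velocity v = K·i/n = 0.27 × 0.00678 / 0.41 = 0.004465 m/day = 1.631 m/yr.

1.6 m/yr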